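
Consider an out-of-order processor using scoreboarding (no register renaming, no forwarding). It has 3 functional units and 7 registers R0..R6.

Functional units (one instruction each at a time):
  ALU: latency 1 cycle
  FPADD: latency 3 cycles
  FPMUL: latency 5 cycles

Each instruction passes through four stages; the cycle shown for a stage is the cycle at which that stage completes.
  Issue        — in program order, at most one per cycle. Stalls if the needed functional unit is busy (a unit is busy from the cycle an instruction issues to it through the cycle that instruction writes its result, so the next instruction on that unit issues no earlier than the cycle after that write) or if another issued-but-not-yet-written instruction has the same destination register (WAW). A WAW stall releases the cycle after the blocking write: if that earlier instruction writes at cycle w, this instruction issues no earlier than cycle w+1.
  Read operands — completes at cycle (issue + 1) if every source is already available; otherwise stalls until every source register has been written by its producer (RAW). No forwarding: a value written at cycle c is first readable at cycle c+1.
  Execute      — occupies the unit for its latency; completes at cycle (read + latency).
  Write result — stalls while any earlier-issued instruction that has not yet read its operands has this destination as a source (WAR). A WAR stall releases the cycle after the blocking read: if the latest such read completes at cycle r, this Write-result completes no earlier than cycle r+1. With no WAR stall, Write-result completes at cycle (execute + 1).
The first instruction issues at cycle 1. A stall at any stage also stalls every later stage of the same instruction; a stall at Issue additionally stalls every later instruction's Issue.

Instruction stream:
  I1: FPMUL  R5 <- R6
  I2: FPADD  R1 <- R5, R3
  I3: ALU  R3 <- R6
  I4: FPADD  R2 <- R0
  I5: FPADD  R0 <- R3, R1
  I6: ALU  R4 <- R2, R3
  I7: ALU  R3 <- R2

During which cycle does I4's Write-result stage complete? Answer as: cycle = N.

1) issue 1, read 2, done 7, write 8
2) issue 2, read 9, done 12, write 13  <RAW R5: wait I1 write@8>
3) issue 3, read 4, done 5, write 10  <WAR R3: wait I2 read@9>
4) issue 14, read 15, done 18, write 19  <struct: FPADD busy until I2 writes@13>
5) issue 20, read 21, done 24, write 25  <struct: FPADD busy until I4 writes@19>
6) issue 21, read 22, done 23, write 24
7) issue 25, read 26, done 27, write 28  <struct: ALU busy until I6 writes@24>

cycle = 19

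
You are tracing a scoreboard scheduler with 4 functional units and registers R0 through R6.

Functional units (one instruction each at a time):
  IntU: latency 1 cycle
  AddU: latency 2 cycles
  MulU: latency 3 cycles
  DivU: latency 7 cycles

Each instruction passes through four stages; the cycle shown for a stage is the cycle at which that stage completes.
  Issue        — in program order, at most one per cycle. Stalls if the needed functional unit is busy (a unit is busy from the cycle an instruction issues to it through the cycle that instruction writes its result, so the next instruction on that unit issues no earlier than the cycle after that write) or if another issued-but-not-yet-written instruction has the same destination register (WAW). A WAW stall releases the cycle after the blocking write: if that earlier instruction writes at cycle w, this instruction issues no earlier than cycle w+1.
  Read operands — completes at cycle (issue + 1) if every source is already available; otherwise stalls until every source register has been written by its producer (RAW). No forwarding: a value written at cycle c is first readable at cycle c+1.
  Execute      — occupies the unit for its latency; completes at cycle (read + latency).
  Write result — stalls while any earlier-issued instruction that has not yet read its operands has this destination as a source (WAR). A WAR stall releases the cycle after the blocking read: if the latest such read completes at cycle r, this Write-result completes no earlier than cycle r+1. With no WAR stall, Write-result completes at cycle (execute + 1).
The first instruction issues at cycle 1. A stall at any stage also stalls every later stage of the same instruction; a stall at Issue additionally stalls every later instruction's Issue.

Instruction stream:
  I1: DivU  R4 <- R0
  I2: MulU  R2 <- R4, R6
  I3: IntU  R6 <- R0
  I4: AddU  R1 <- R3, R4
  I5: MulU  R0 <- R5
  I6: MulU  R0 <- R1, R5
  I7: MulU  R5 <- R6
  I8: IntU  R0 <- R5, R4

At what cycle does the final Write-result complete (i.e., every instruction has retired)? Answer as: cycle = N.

  I1 | 1 | 2 | 9 | 10
  I2 | 2 | 11 | 14 | 15   RAW R4: wait I1 write@10
  I3 | 3 | 4 | 5 | 12   WAR R6: wait I2 read@11
  I4 | 4 | 11 | 13 | 14   RAW R4: wait I1 write@10
  I5 | 16 | 17 | 20 | 21   struct: MulU busy until I2 writes@15
  I6 | 22 | 23 | 26 | 27   struct: MulU busy until I5 writes@21
  I7 | 28 | 29 | 32 | 33   struct: MulU busy until I6 writes@27
  I8 | 29 | 34 | 35 | 36   RAW R5: wait I7 write@33

cycle = 36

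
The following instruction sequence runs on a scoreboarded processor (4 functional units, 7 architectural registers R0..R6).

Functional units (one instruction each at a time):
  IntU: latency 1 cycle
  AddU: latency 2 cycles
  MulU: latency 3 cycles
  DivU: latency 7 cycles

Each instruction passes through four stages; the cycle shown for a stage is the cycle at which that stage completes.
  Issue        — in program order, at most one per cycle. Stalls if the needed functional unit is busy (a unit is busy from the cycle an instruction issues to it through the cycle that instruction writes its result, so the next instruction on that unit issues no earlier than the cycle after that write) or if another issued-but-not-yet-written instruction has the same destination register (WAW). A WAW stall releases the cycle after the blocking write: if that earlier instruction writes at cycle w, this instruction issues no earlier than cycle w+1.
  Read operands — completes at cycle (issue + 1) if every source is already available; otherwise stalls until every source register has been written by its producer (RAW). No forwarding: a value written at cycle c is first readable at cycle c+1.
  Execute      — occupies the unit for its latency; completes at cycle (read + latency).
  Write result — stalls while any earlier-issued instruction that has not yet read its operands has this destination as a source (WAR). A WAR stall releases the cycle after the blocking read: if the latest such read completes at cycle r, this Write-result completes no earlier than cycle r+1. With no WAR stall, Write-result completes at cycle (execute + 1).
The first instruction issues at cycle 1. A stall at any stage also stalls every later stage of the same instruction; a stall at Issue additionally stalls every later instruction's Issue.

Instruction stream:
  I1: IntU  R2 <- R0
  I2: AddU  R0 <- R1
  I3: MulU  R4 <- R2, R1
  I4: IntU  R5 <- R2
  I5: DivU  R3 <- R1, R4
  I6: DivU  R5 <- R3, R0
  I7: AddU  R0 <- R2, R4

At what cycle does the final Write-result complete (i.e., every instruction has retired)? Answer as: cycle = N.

cycle = 28

[1] I1 dispatched to IntU
[2] I1 operands ready; I2 dispatched to AddU
[3] I1 complete; I2 operands ready; I3 dispatched to MulU
[4] R2←I1
[5] I2 complete; I3 operands ready; I4 dispatched to IntU
[6] R0←I2; I4 operands ready; I5 dispatched to DivU
[7] I4 complete
[8] I3 complete; R5←I4
[9] R4←I3
[10] I5 operands ready
[17] I5 complete
[18] R3←I5
[19] I6 dispatched to DivU
[20] I6 operands ready; I7 dispatched to AddU
[21] I7 operands ready
[23] I7 complete
[24] R0←I7
[27] I6 complete
[28] R5←I6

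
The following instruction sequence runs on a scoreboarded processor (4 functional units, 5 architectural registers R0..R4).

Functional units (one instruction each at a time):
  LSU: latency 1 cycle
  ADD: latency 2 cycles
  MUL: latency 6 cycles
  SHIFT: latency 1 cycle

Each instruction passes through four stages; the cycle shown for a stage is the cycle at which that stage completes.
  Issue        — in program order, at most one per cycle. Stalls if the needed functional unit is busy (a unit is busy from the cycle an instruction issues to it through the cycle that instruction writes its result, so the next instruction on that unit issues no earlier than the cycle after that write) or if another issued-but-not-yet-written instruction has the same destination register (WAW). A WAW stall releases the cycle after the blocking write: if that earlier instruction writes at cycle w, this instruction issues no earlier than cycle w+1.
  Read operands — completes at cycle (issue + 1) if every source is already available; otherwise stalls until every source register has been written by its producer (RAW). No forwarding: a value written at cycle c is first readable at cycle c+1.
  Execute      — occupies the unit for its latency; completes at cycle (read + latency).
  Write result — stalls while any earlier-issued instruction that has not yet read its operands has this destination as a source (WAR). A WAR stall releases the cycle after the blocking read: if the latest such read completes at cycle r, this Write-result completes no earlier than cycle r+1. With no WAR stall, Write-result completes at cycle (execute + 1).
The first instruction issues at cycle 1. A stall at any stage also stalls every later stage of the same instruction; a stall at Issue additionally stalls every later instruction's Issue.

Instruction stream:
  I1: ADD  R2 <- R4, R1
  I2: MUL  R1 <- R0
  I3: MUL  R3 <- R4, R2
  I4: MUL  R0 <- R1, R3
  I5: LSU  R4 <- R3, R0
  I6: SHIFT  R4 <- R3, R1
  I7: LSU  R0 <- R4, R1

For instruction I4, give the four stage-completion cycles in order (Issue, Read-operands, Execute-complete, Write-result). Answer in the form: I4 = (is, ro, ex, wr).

I4 = (20, 21, 27, 28)

I1: IS=1 RO=2 EX=4 WR=5
I2: IS=2 RO=3 EX=9 WR=10
I3: IS=11 RO=12 EX=18 WR=19  [struct: MUL busy until I2 writes@10]
I4: IS=20 RO=21 EX=27 WR=28  [struct: MUL busy until I3 writes@19]
I5: IS=21 RO=29 EX=30 WR=31  [RAW R0: wait I4 write@28]
I6: IS=32 RO=33 EX=34 WR=35  [WAW R4: wait I5 write@31]
I7: IS=33 RO=36 EX=37 WR=38  [RAW R4: wait I6 write@35]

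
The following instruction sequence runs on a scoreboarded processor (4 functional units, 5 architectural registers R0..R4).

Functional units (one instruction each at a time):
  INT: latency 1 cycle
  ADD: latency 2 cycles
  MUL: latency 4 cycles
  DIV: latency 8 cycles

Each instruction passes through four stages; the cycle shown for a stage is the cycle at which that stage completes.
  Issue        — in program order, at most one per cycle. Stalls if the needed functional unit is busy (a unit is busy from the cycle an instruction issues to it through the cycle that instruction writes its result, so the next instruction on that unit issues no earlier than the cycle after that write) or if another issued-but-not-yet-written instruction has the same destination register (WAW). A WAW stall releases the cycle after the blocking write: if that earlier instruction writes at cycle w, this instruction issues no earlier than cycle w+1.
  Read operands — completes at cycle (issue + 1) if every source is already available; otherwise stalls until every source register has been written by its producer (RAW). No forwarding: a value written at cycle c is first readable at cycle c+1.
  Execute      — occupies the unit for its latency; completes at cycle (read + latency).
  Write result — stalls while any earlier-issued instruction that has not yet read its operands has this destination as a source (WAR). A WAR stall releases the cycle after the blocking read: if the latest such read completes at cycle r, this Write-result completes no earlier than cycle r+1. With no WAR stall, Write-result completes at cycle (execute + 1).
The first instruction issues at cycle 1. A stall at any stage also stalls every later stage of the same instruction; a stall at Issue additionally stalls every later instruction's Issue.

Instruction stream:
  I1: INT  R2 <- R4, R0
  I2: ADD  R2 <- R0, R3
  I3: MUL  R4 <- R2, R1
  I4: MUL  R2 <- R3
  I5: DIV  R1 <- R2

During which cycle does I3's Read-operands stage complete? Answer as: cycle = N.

I1: IS=1 RO=2 EX=3 WR=4
I2: IS=5 RO=6 EX=8 WR=9  [WAW R2: wait I1 write@4]
I3: IS=6 RO=10 EX=14 WR=15  [RAW R2: wait I2 write@9]
I4: IS=16 RO=17 EX=21 WR=22  [struct: MUL busy until I3 writes@15]
I5: IS=17 RO=23 EX=31 WR=32  [RAW R2: wait I4 write@22]

cycle = 10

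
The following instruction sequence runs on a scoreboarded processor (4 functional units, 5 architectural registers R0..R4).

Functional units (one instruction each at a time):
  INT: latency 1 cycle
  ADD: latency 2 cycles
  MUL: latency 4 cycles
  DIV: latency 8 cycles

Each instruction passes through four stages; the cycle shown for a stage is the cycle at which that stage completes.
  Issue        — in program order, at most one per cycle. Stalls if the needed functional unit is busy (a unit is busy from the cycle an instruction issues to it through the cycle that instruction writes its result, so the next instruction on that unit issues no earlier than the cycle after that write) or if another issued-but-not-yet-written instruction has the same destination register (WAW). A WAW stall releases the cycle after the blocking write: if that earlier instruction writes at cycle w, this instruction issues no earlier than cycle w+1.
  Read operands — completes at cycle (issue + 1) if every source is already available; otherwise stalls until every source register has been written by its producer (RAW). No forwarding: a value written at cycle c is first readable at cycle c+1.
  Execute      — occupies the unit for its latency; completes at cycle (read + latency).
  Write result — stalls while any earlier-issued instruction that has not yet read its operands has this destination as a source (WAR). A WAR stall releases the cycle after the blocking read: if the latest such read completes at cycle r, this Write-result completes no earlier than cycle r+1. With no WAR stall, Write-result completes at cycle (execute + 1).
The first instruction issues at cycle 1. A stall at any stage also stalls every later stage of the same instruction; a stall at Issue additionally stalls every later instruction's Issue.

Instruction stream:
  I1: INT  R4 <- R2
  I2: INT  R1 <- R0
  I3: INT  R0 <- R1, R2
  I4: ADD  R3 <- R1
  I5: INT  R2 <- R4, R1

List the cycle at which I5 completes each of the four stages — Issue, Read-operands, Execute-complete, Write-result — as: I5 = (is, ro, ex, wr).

I1: IS=1 RO=2 EX=3 WR=4
I2: IS=5 RO=6 EX=7 WR=8  [struct: INT busy until I1 writes@4]
I3: IS=9 RO=10 EX=11 WR=12  [struct: INT busy until I2 writes@8]
I4: IS=10 RO=11 EX=13 WR=14
I5: IS=13 RO=14 EX=15 WR=16  [struct: INT busy until I3 writes@12]

I5 = (13, 14, 15, 16)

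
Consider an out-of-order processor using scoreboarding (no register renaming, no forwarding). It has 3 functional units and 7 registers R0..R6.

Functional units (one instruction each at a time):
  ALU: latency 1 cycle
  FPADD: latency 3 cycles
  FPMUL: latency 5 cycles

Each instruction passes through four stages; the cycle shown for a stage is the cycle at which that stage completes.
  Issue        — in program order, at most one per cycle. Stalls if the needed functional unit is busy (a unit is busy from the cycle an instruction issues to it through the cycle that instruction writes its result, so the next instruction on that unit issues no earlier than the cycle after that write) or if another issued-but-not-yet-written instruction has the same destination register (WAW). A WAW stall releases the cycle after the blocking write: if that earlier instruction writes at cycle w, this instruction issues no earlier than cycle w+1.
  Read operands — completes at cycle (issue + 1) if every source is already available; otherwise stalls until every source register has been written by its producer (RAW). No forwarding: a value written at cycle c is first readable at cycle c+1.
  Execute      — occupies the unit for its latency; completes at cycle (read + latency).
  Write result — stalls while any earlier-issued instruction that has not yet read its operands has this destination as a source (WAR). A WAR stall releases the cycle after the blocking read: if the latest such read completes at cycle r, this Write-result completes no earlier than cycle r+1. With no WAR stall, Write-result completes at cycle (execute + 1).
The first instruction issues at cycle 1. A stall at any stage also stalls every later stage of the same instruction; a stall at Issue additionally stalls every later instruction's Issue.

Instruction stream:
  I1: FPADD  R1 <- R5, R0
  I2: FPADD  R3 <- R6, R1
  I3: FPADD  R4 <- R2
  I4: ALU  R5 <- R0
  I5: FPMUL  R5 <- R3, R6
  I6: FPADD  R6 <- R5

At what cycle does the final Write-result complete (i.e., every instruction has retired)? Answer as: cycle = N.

[1] issue I1 (FPADD)
[2] I1 read-ops
[5] I1 finished on FPADD
[6] I1→R1
[7] issue I2 (FPADD)
[8] I2 read-ops
[11] I2 finished on FPADD
[12] I2→R3
[13] issue I3 (FPADD)
[14] I3 read-ops, issue I4 (ALU)
[15] I4 read-ops
[16] I4 finished on ALU
[17] I3 finished on FPADD, I4→R5
[18] I3→R4, issue I5 (FPMUL)
[19] I5 read-ops, issue I6 (FPADD)
[24] I5 finished on FPMUL
[25] I5→R5
[26] I6 read-ops
[29] I6 finished on FPADD
[30] I6→R6

cycle = 30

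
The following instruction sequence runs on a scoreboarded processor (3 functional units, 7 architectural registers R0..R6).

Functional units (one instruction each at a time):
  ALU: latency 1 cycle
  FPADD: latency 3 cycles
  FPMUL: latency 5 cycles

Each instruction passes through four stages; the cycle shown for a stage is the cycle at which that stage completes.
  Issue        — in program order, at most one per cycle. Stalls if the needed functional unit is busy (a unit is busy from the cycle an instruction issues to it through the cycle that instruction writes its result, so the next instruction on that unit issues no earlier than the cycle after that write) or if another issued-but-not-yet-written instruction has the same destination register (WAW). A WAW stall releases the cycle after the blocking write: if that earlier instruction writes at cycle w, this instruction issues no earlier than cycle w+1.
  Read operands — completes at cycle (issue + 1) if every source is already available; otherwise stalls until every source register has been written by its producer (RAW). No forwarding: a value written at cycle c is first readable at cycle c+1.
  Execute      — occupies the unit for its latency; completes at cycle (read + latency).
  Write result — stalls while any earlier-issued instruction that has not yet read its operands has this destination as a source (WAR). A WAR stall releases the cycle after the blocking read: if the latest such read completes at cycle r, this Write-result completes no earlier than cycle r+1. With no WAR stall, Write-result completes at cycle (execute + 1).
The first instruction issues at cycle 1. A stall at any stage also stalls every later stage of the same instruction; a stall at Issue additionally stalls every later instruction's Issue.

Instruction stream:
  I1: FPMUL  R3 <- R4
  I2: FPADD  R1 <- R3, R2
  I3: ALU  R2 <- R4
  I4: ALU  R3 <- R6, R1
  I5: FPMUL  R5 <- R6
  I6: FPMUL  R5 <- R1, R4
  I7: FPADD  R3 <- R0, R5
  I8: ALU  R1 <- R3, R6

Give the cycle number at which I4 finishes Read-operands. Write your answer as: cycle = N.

cycle = 14

c1: I1 issues→FPMUL
c2: I1 reads · I2 issues→FPADD
c3: I3 issues→ALU
c4: I3 reads
c5: I3 exec-done
c7: I1 exec-done
c8: I1 writes R3
c9: I2 reads
c10: I3 writes R2
c11: I4 issues→ALU
c12: I2 exec-done · I5 issues→FPMUL
c13: I2 writes R1 · I5 reads
c14: I4 reads
c15: I4 exec-done
c16: I4 writes R3
c18: I5 exec-done
c19: I5 writes R5
c20: I6 issues→FPMUL
c21: I6 reads · I7 issues→FPADD
c22: I8 issues→ALU
c26: I6 exec-done
c27: I6 writes R5
c28: I7 reads
c31: I7 exec-done
c32: I7 writes R3
c33: I8 reads
c34: I8 exec-done
c35: I8 writes R1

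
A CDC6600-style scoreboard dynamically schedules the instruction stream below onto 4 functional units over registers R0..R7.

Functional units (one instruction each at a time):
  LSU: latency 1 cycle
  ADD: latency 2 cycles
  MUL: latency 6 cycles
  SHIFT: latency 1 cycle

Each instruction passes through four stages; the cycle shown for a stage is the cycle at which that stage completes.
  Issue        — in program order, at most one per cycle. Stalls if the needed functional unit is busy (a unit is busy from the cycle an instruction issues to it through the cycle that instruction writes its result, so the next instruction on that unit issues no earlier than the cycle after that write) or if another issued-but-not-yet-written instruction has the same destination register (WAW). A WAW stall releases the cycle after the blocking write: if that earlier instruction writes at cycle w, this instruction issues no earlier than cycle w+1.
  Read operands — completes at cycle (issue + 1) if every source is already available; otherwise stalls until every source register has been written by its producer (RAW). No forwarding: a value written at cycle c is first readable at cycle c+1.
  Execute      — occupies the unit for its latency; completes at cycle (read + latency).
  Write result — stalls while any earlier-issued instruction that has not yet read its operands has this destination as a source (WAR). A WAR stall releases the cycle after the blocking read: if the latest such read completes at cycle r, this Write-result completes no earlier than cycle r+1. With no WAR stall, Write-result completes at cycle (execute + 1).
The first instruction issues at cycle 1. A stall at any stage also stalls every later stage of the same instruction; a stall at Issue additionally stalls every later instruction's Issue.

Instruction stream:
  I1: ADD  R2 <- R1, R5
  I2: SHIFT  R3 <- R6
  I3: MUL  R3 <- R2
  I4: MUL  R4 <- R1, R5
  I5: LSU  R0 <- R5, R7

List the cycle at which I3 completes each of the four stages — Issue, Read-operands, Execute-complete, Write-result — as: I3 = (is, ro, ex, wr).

I3 = (6, 7, 13, 14)

c1: I1 dispatched to ADD
c2: I1 operands ready | I2 dispatched to SHIFT
c3: I2 operands ready
c4: I1 complete | I2 complete
c5: R2←I1 | R3←I2
c6: I3 dispatched to MUL
c7: I3 operands ready
c13: I3 complete
c14: R3←I3
c15: I4 dispatched to MUL
c16: I4 operands ready | I5 dispatched to LSU
c17: I5 operands ready
c18: I5 complete
c19: R0←I5
c22: I4 complete
c23: R4←I4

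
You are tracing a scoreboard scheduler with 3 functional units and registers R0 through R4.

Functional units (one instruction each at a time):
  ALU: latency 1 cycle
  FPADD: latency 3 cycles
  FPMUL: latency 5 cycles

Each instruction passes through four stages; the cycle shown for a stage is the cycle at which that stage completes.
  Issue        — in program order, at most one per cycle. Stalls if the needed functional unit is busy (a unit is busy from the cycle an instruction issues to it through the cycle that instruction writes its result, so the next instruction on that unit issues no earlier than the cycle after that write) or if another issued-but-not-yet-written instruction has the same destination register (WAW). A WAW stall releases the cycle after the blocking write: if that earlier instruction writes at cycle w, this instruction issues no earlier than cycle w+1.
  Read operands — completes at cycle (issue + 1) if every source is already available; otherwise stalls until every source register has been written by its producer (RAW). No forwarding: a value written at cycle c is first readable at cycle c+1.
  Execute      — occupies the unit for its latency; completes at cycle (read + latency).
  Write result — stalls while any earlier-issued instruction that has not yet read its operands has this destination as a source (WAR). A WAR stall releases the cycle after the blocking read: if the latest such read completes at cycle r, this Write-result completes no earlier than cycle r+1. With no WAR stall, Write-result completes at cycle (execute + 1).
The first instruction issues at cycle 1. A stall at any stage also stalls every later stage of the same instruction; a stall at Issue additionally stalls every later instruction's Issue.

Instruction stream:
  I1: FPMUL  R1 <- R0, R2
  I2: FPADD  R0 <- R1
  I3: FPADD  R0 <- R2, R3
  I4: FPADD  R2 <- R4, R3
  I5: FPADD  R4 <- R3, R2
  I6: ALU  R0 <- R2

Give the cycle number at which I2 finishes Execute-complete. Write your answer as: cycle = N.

cycle = 12

[1] issue I1 (FPMUL)
[2] I1 read-ops, issue I2 (FPADD)
[7] I1 finished on FPMUL
[8] I1→R1
[9] I2 read-ops
[12] I2 finished on FPADD
[13] I2→R0
[14] issue I3 (FPADD)
[15] I3 read-ops
[18] I3 finished on FPADD
[19] I3→R0
[20] issue I4 (FPADD)
[21] I4 read-ops
[24] I4 finished on FPADD
[25] I4→R2
[26] issue I5 (FPADD)
[27] I5 read-ops, issue I6 (ALU)
[28] I6 read-ops
[29] I6 finished on ALU
[30] I5 finished on FPADD, I6→R0
[31] I5→R4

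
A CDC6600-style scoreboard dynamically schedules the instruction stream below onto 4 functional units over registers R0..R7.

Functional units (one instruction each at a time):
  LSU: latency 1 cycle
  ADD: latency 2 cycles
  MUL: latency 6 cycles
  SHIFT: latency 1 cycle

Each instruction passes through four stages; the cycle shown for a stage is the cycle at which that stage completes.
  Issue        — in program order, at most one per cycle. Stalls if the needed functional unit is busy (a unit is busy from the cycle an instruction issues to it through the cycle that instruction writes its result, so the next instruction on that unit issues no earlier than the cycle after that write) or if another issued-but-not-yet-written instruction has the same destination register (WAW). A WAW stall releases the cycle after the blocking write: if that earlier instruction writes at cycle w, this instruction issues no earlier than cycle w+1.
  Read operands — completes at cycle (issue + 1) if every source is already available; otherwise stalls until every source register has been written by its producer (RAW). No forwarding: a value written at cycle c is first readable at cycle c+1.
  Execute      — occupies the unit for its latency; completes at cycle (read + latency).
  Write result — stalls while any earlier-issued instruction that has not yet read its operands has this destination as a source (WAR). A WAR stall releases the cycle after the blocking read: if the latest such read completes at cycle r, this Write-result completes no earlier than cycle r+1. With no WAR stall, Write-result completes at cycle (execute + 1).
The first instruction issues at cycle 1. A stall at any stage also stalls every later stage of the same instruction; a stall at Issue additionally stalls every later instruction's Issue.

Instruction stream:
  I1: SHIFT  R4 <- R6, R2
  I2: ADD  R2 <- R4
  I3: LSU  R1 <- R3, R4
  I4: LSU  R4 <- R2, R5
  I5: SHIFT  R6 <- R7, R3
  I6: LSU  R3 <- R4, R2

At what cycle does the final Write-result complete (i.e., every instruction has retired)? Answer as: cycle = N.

cycle 1: issue I1 (SHIFT)
cycle 2: I1 read-ops | issue I2 (ADD)
cycle 3: I1 finished on SHIFT | issue I3 (LSU)
cycle 4: I1→R4
cycle 5: I2 read-ops | I3 read-ops
cycle 6: I3 finished on LSU
cycle 7: I2 finished on ADD | I3→R1
cycle 8: I2→R2 | issue I4 (LSU)
cycle 9: I4 read-ops | issue I5 (SHIFT)
cycle 10: I4 finished on LSU | I5 read-ops
cycle 11: I4→R4 | I5 finished on SHIFT
cycle 12: I5→R6 | issue I6 (LSU)
cycle 13: I6 read-ops
cycle 14: I6 finished on LSU
cycle 15: I6→R3

cycle = 15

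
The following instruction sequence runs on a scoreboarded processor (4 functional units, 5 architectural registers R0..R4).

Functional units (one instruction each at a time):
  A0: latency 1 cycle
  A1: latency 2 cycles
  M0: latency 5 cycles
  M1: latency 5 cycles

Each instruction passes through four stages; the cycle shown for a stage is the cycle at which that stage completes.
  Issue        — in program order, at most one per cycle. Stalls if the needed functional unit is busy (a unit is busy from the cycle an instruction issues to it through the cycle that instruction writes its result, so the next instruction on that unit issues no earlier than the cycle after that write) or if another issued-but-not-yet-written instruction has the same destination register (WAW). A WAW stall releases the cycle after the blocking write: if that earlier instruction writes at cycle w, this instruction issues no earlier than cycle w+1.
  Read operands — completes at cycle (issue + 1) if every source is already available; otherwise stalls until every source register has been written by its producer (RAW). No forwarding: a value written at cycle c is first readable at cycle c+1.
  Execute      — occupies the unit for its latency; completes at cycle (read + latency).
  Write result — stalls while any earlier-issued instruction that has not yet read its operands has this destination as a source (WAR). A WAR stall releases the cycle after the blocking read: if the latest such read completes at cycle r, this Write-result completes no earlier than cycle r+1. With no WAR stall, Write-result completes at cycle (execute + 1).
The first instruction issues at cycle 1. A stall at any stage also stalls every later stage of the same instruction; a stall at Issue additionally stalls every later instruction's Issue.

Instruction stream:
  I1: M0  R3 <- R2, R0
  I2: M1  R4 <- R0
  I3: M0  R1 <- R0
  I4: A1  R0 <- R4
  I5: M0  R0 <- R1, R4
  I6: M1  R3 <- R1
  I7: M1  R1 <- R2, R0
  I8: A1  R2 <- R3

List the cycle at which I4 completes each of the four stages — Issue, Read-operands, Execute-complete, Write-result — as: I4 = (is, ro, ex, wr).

I4 = (10, 11, 13, 14)

1) issue 1, read 2, done 7, write 8
2) issue 2, read 3, done 8, write 9
3) issue 9, read 10, done 15, write 16  <struct: M0 busy until I1 writes@8>
4) issue 10, read 11, done 13, write 14
5) issue 17, read 18, done 23, write 24  <struct: M0 busy until I3 writes@16>
6) issue 18, read 19, done 24, write 25
7) issue 26, read 27, done 32, write 33  <struct: M1 busy until I6 writes@25>
8) issue 27, read 28, done 30, write 31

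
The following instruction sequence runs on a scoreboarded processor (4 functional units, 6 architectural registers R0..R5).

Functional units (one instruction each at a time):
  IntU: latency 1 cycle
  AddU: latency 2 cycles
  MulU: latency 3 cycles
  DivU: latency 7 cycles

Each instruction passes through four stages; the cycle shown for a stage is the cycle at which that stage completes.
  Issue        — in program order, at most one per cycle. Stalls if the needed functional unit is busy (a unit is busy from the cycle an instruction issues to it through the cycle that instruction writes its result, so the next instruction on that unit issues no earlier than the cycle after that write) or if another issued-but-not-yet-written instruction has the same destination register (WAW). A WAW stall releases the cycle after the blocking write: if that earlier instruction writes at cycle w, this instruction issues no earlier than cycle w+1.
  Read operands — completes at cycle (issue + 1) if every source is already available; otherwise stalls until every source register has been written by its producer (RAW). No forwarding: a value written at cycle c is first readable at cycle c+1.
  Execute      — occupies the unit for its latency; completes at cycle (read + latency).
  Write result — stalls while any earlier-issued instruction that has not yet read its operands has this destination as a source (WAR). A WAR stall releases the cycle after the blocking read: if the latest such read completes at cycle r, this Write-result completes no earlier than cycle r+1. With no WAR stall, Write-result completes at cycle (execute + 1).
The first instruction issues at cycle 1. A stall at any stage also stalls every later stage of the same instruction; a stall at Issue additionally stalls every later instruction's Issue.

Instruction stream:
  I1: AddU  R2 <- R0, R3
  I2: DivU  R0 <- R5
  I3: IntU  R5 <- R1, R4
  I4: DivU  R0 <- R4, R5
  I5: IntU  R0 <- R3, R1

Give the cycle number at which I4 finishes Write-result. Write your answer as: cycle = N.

cycle = 21

[I1] 1/2/4/5
[I2] 2/3/10/11
[I3] 3/4/5/6
[I4] 12/13/20/21  (struct: DivU busy until I2 writes@11)
[I5] 22/23/24/25  (WAW R0: wait I4 write@21)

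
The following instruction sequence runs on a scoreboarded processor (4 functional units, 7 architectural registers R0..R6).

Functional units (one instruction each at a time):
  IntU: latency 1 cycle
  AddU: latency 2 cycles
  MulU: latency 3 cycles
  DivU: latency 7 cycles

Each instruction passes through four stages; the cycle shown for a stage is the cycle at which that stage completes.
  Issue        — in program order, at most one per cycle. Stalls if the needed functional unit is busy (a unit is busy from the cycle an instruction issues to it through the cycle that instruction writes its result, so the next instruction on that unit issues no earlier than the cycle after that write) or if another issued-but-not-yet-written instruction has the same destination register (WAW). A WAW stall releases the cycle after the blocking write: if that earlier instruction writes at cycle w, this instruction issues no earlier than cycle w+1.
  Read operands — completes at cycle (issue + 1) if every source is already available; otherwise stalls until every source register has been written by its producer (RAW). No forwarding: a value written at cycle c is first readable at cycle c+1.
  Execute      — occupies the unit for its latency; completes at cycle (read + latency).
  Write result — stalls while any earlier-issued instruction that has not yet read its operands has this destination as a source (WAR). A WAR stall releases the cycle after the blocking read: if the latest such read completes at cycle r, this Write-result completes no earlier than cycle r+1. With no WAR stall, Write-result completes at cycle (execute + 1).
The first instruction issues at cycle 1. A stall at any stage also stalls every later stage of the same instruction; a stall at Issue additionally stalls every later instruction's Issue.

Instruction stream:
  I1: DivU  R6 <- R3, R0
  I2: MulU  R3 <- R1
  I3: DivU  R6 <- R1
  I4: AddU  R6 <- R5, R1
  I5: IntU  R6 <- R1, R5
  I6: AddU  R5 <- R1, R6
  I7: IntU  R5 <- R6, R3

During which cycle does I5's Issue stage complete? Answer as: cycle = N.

c1: I1 dispatched to DivU
c2: I1 operands ready, I2 dispatched to MulU
c3: I2 operands ready
c6: I2 complete
c7: R3←I2
c9: I1 complete
c10: R6←I1
c11: I3 dispatched to DivU
c12: I3 operands ready
c19: I3 complete
c20: R6←I3
c21: I4 dispatched to AddU
c22: I4 operands ready
c24: I4 complete
c25: R6←I4
c26: I5 dispatched to IntU
c27: I5 operands ready, I6 dispatched to AddU
c28: I5 complete
c29: R6←I5
c30: I6 operands ready
c32: I6 complete
c33: R5←I6
c34: I7 dispatched to IntU
c35: I7 operands ready
c36: I7 complete
c37: R5←I7

cycle = 26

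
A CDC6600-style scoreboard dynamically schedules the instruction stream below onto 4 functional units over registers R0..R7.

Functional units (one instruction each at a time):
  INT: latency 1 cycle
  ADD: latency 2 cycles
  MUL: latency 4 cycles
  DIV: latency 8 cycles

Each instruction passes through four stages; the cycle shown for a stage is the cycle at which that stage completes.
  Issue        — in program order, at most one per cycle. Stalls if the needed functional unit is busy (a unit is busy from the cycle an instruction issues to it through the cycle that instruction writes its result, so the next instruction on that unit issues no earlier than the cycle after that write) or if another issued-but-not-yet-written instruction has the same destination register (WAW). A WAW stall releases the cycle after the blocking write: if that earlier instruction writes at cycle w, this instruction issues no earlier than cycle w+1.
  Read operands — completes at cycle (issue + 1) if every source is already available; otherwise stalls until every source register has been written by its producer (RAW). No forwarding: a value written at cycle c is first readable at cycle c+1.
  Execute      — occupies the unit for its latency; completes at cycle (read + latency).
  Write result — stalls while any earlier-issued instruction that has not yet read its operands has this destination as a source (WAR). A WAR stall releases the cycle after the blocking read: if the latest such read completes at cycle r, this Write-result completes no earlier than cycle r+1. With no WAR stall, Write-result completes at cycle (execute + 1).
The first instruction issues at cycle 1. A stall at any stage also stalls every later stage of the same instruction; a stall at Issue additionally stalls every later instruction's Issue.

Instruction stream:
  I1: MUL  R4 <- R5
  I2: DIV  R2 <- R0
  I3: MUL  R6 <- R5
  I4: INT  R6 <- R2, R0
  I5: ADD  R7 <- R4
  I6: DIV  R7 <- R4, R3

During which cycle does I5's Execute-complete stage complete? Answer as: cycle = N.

I1 -> (1, 2, 6, 7)
I2 -> (2, 3, 11, 12)
I3 -> (8, 9, 13, 14)  // struct: MUL busy until I1 writes@7
I4 -> (15, 16, 17, 18)  // WAW R6: wait I3 write@14
I5 -> (16, 17, 19, 20)
I6 -> (21, 22, 30, 31)  // WAW R7: wait I5 write@20

cycle = 19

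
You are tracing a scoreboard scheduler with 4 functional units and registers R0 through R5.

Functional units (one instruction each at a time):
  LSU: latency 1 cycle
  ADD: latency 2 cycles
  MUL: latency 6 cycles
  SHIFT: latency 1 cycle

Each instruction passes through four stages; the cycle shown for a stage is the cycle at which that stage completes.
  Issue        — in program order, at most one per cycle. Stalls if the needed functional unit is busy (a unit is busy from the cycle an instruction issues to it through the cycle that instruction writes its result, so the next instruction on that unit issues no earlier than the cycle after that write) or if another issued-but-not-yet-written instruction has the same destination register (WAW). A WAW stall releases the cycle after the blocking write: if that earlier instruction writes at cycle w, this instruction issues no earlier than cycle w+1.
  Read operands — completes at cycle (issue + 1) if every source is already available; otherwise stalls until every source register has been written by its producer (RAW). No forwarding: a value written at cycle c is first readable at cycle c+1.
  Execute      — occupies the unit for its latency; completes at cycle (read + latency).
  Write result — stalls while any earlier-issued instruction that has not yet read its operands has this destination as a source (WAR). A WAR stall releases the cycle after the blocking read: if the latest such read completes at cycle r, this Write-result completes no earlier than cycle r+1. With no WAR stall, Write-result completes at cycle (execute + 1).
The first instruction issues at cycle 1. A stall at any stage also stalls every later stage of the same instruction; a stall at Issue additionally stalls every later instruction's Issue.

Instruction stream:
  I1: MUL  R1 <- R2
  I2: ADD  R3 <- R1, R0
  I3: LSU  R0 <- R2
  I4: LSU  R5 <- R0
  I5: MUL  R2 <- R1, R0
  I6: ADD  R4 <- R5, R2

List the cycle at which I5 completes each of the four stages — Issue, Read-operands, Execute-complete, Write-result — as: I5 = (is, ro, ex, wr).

I1  is:1  ro:2  ex:8  wr:9
I2  is:2  ro:10  ex:12  wr:13  — RAW R1: wait I1 write@9
I3  is:3  ro:4  ex:5  wr:11  — WAR R0: wait I2 read@10
I4  is:12  ro:13  ex:14  wr:15  — struct: LSU busy until I3 writes@11
I5  is:13  ro:14  ex:20  wr:21
I6  is:14  ro:22  ex:24  wr:25  — RAW R2: wait I5 write@21

I5 = (13, 14, 20, 21)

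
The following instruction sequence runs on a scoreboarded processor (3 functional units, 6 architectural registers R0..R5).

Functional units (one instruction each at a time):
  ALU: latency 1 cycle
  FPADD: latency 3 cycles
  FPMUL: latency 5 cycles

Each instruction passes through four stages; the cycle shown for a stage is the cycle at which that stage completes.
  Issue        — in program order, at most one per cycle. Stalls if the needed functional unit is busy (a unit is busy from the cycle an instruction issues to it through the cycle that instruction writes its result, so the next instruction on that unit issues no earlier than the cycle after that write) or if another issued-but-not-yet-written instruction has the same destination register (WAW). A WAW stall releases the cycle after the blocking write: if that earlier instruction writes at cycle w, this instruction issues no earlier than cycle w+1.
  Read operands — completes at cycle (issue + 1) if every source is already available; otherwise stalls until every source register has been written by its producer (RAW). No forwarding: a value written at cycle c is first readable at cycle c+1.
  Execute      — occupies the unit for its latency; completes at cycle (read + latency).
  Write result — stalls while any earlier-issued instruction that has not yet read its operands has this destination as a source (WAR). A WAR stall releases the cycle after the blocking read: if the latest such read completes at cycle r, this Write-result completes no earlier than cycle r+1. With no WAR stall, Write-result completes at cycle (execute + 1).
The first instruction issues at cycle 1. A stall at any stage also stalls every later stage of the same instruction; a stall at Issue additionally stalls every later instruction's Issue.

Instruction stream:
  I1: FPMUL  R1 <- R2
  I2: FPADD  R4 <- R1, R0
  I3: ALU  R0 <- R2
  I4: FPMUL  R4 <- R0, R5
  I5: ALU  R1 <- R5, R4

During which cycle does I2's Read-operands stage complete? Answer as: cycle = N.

cycle = 9

I1  is:1  ro:2  ex:7  wr:8
I2  is:2  ro:9  ex:12  wr:13  — RAW R1: wait I1 write@8
I3  is:3  ro:4  ex:5  wr:10  — WAR R0: wait I2 read@9
I4  is:14  ro:15  ex:20  wr:21  — WAW R4: wait I2 write@13
I5  is:15  ro:22  ex:23  wr:24  — RAW R4: wait I4 write@21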